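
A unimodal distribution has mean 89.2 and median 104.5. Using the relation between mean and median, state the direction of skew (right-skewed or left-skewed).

left-skewed

mean − median = 89.2 − 104.5 = -15.3
mean < median ⇒ the longer tail is on the left ⇒ left-skewed (negatively skewed).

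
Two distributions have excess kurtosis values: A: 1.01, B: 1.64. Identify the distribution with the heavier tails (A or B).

Higher excess kurtosis ⇒ heavier tails relative to the normal distribution.
1.01 vs 1.64: the larger is 1.64, so B has heavier tails.

B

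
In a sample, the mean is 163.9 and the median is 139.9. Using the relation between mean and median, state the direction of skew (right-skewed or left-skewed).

right-skewed

mean − median = 163.9 − 139.9 = 24.0
mean > median ⇒ the longer tail is on the right ⇒ right-skewed (positively skewed).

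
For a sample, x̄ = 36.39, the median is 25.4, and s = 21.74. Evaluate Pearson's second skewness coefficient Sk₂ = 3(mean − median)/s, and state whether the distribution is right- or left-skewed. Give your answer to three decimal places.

Sk₂ = 3(36.39 − 25.4) / 21.74 = 3 × 10.9900 / 21.74
    = 32.9700 / 21.74 ≈ 1.517
Sk₂ > 0 ⇒ mean > median ⇒ right-skewed (positive skew).

1.517, right-skewed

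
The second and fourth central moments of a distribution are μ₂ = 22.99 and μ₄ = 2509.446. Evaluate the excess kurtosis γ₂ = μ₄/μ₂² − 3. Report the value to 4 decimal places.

1.7479

μ₂² = 22.99² = 528.54010
μ₄/μ₂² = 2509.446 / 528.54010 = 4.74788
γ₂ = 4.74788 − 3 ≈ 1.7479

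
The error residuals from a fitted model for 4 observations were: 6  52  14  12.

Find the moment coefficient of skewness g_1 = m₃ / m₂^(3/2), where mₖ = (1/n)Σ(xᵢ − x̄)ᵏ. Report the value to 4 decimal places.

1.0617

x̄ = (6 + 52 + 14 + 12) / 4 = 21.0000
deviations (xᵢ − x̄): -15.0000, 31.0000, -7.0000, -9.0000
Σ(xᵢ − x̄)² = 1316.0000 ⇒ m₂ = 1316.0000/4 = 329.00000
Σ(xᵢ − x̄)³ = 25344.0000 ⇒ m₃ = 25344.0000/4 = 6336.00000
m₂^(3/2) = 329.00000^(1.5) = 5967.51950
g_1 = m₃ / m₂^(3/2) = 6336.00000 / 5967.51950 ≈ 1.0617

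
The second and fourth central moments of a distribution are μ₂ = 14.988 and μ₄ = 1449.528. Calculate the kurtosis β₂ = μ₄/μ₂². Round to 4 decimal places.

μ₂² = 14.988² = 224.64014
μ₄/μ₂² = 1449.528 / 224.64014 = 6.45267
β₂ ≈ 6.4527

6.4527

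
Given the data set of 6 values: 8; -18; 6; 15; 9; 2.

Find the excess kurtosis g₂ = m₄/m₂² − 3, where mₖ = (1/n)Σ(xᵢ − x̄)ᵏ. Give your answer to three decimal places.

0.347

x̄ = 3.6667
Σ(xᵢ − x̄)² = 653.3333 ⇒ m₂ = 108.88889
Σ(xᵢ − x̄)⁴ = 238075.1111 ⇒ m₄ = 39679.18519
m₂² = 11856.79012
g₂ = m₄/m₂² − 3 = 3.34654 − 3 ≈ 0.347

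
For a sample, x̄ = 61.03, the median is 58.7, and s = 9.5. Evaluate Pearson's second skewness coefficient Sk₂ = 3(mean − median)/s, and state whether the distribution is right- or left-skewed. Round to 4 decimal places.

0.7358, right-skewed

Sk₂ = 3(61.03 − 58.7) / 9.5 = 3 × 2.3300 / 9.5
    = 6.9900 / 9.5 ≈ 0.7358
Sk₂ > 0 ⇒ mean > median ⇒ right-skewed (positive skew).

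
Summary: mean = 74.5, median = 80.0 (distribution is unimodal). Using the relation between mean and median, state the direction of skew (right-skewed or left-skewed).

left-skewed

mean − median = 74.5 − 80.0 = -5.5
mean < median ⇒ the longer tail is on the left ⇒ left-skewed (negatively skewed).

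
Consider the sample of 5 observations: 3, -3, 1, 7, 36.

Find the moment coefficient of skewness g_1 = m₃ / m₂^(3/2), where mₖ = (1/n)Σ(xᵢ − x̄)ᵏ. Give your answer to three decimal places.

1.304

x̄ = (3 - 3 + 1 + 7 + 36) / 5 = 8.8000
deviations (xᵢ − x̄): -5.8000, -11.8000, -7.8000, -1.8000, 27.2000
Σ(xᵢ − x̄)² = 976.8000 ⇒ m₂ = 976.8000/5 = 195.36000
Σ(xᵢ − x̄)³ = 17805.1200 ⇒ m₃ = 17805.1200/5 = 3561.02400
m₂^(3/2) = 195.36000^(1.5) = 2730.57098
g_1 = m₃ / m₂^(3/2) = 3561.02400 / 2730.57098 ≈ 1.304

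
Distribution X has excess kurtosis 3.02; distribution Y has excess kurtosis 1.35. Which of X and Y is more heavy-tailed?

X

Higher excess kurtosis ⇒ heavier tails relative to the normal distribution.
3.02 vs 1.35: the larger is 3.02, so X has heavier tails.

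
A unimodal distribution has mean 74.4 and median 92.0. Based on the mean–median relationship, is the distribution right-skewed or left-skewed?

left-skewed

mean − median = 74.4 − 92.0 = -17.6
mean < median ⇒ the longer tail is on the left ⇒ left-skewed (negatively skewed).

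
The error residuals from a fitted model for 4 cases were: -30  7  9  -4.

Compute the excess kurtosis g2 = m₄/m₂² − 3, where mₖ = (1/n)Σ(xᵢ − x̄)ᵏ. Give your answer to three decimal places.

-0.966

x̄ = -4.5000
Σ(xᵢ − x̄)² = 965.0000 ⇒ m₂ = 241.25000
Σ(xᵢ − x̄)⁴ = 473530.2500 ⇒ m₄ = 118382.56250
m₂² = 58201.56250
g2 = m₄/m₂² − 3 = 2.03401 − 3 ≈ -0.966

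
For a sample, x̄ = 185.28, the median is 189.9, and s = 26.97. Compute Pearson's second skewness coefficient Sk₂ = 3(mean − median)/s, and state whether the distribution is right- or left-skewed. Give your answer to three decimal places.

-0.514, left-skewed

Sk₂ = 3(185.28 − 189.9) / 26.97 = 3 × -4.6200 / 26.97
    = -13.8600 / 26.97 ≈ -0.514
Sk₂ < 0 ⇒ mean < median ⇒ left-skewed (negative skew).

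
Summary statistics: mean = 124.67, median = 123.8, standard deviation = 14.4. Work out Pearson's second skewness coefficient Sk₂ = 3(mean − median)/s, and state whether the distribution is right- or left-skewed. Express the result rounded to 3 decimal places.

0.181, right-skewed

Sk₂ = 3(124.67 − 123.8) / 14.4 = 3 × 0.8700 / 14.4
    = 2.6100 / 14.4 ≈ 0.181
Sk₂ > 0 ⇒ mean > median ⇒ right-skewed (positive skew).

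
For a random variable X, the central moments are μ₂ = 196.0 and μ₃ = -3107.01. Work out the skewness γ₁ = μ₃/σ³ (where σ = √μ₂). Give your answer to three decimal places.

-1.132

σ = √μ₂ = √196.0 = 14.00000
σ³ = μ₂^(3/2) = 2744.00000
γ₁ = μ₃/σ³ = -3107.01 / 2744.00000 ≈ -1.132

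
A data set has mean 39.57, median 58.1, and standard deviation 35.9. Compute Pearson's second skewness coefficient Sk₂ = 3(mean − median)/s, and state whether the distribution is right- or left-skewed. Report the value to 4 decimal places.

-1.5485, left-skewed

Sk₂ = 3(39.57 − 58.1) / 35.9 = 3 × -18.5300 / 35.9
    = -55.5900 / 35.9 ≈ -1.5485
Sk₂ < 0 ⇒ mean < median ⇒ left-skewed (negative skew).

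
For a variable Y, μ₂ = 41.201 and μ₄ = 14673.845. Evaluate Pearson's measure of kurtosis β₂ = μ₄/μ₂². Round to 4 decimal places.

8.6443

μ₂² = 41.201² = 1697.52240
μ₄/μ₂² = 14673.845 / 1697.52240 = 8.64427
β₂ ≈ 8.6443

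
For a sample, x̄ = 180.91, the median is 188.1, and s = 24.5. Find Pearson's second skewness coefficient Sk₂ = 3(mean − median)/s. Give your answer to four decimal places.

-0.8804

Sk₂ = 3(180.91 − 188.1) / 24.5 = 3 × -7.1900 / 24.5
    = -21.5700 / 24.5 ≈ -0.8804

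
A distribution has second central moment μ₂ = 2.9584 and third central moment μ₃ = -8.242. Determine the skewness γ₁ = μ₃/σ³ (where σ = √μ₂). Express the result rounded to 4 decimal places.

-1.6197

σ = √μ₂ = √2.9584 = 1.72000
σ³ = μ₂^(3/2) = 5.08845
γ₁ = μ₃/σ³ = -8.242 / 5.08845 ≈ -1.6197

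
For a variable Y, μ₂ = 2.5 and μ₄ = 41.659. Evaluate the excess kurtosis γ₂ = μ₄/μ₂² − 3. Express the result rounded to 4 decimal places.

3.6654

μ₂² = 2.5² = 6.25000
μ₄/μ₂² = 41.659 / 6.25000 = 6.66544
γ₂ = 6.66544 − 3 ≈ 3.6654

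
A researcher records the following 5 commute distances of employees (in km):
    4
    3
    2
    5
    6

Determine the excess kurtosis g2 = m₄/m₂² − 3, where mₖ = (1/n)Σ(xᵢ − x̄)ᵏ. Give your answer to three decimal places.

x̄ = 4.0000
Σ(xᵢ − x̄)² = 10.0000 ⇒ m₂ = 2.00000
Σ(xᵢ − x̄)⁴ = 34.0000 ⇒ m₄ = 6.80000
m₂² = 4.00000
g2 = m₄/m₂² − 3 = 1.70000 − 3 ≈ -1.300

-1.300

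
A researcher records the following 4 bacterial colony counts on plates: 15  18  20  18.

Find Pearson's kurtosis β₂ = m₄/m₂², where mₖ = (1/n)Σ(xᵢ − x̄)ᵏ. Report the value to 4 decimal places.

x̄ = 17.7500
Σ(xᵢ − x̄)² = 12.7500 ⇒ m₂ = 3.18750
Σ(xᵢ − x̄)⁴ = 82.8281 ⇒ m₄ = 20.70703
m₂² = 10.16016
β₂ = m₄/m₂² = 20.70703 / 10.16016 ≈ 2.0381

2.0381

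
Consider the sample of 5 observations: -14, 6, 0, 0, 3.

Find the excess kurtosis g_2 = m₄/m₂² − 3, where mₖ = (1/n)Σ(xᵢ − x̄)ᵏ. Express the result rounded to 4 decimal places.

-0.1973

x̄ = -1.0000
Σ(xᵢ − x̄)² = 236.0000 ⇒ m₂ = 47.20000
Σ(xᵢ − x̄)⁴ = 31220.0000 ⇒ m₄ = 6244.00000
m₂² = 2227.84000
g_2 = m₄/m₂² − 3 = 2.80271 − 3 ≈ -0.1973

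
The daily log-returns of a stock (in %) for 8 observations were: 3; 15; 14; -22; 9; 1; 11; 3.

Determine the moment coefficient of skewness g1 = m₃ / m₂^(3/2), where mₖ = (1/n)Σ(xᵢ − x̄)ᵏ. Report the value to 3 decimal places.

-1.430

x̄ = (3 + 15 + 14 - 22 + 9 + 1 + 11 + 3) / 8 = 4.2500
deviations (xᵢ − x̄): -1.2500, 10.7500, 9.7500, -26.2500, 4.7500, -3.2500, 6.7500, -1.2500
Σ(xᵢ − x̄)² = 981.5000 ⇒ m₂ = 981.5000/8 = 122.68750
Σ(xᵢ − x̄)³ = -15542.2500 ⇒ m₃ = -15542.2500/8 = -1942.78125
m₂^(3/2) = 122.68750^(1.5) = 1358.94060
g1 = m₃ / m₂^(3/2) = -1942.78125 / 1358.94060 ≈ -1.430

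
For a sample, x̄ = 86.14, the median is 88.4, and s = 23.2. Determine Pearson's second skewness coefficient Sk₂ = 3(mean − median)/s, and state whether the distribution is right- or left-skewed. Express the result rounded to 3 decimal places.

-0.292, left-skewed

Sk₂ = 3(86.14 − 88.4) / 23.2 = 3 × -2.2600 / 23.2
    = -6.7800 / 23.2 ≈ -0.292
Sk₂ < 0 ⇒ mean < median ⇒ left-skewed (negative skew).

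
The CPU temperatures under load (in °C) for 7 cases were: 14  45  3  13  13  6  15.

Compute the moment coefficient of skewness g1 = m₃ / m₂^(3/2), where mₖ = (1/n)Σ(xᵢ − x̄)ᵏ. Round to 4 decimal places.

x̄ = (14 + 45 + 3 + 13 + 13 + 6 + 15) / 7 = 15.5714
deviations (xᵢ − x̄): -1.5714, 29.4286, -12.5714, -2.5714, -2.5714, -9.5714, -0.5714
Σ(xᵢ − x̄)² = 1131.7143 ⇒ m₂ = 1131.7143/7 = 161.67347
Σ(xᵢ − x̄)³ = 22584.6122 ⇒ m₃ = 22584.6122/7 = 3226.37318
m₂^(3/2) = 161.67347^(1.5) = 2055.69243
g1 = m₃ / m₂^(3/2) = 3226.37318 / 2055.69243 ≈ 1.5695

1.5695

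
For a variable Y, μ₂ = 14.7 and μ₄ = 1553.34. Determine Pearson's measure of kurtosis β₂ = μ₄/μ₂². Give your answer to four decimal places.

μ₂² = 14.7² = 216.09000
μ₄/μ₂² = 1553.34 / 216.09000 = 7.18839
β₂ ≈ 7.1884

7.1884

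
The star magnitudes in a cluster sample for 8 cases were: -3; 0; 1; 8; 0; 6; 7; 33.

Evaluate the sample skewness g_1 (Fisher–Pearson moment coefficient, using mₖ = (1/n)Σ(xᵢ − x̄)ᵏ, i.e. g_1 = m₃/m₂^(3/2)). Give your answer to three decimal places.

x̄ = (-3 + 0 + 1 + 8 + 0 + 6 + 7 + 33) / 8 = 6.5000
deviations (xᵢ − x̄): -9.5000, -6.5000, -5.5000, 1.5000, -6.5000, -0.5000, 0.5000, 26.5000
Σ(xᵢ − x̄)² = 910.0000 ⇒ m₂ = 910.0000/8 = 113.75000
Σ(xᵢ − x̄)³ = 17040.0000 ⇒ m₃ = 17040.0000/8 = 2130.00000
m₂^(3/2) = 113.75000^(1.5) = 1213.18521
g_1 = m₃ / m₂^(3/2) = 2130.00000 / 1213.18521 ≈ 1.756

1.756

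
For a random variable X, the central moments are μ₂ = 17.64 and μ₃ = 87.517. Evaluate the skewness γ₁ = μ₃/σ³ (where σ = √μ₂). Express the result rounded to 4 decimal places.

1.1813

σ = √μ₂ = √17.64 = 4.20000
σ³ = μ₂^(3/2) = 74.08800
γ₁ = μ₃/σ³ = 87.517 / 74.08800 ≈ 1.1813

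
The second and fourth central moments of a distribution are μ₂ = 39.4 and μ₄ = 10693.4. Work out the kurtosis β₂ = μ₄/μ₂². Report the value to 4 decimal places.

μ₂² = 39.4² = 1552.36000
μ₄/μ₂² = 10693.4 / 1552.36000 = 6.88848
β₂ ≈ 6.8885

6.8885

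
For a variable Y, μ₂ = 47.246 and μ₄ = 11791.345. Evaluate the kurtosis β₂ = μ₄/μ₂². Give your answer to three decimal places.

μ₂² = 47.246² = 2232.18452
μ₄/μ₂² = 11791.345 / 2232.18452 = 5.28242
β₂ ≈ 5.282

5.282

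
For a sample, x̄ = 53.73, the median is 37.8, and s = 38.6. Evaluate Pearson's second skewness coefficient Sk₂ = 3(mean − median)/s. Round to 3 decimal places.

Sk₂ = 3(53.73 − 37.8) / 38.6 = 3 × 15.9300 / 38.6
    = 47.7900 / 38.6 ≈ 1.238

1.238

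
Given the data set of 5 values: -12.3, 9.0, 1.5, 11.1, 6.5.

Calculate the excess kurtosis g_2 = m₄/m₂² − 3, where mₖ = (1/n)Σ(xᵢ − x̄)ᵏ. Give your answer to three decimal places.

-0.454

x̄ = 3.1600
Σ(xᵢ − x̄)² = 350.0720 ⇒ m₂ = 70.01440
Σ(xᵢ − x̄)⁴ = 62396.2731 ⇒ m₄ = 12479.25463
m₂² = 4902.01621
g_2 = m₄/m₂² − 3 = 2.54574 − 3 ≈ -0.454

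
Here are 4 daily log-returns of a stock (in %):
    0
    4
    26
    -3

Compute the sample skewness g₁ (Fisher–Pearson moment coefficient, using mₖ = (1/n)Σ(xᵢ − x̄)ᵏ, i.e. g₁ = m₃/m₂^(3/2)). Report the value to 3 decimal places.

0.995

x̄ = (0 + 4 + 26 - 3) / 4 = 6.7500
deviations (xᵢ − x̄): -6.7500, -2.7500, 19.2500, -9.7500
Σ(xᵢ − x̄)² = 518.7500 ⇒ m₂ = 518.7500/4 = 129.68750
Σ(xᵢ − x̄)³ = 5878.1250 ⇒ m₃ = 5878.1250/4 = 1469.53125
m₂^(3/2) = 129.68750^(1.5) = 1476.88669
g₁ = m₃ / m₂^(3/2) = 1469.53125 / 1476.88669 ≈ 0.995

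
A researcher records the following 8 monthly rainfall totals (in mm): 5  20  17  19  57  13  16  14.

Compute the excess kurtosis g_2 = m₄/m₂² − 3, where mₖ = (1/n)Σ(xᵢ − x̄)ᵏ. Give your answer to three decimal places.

x̄ = 20.1250
Σ(xᵢ − x̄)² = 1704.8750 ⇒ m₂ = 213.10938
Σ(xᵢ − x̄)⁴ = 1905667.3379 ⇒ m₄ = 238208.41724
m₂² = 45415.60571
g_2 = m₄/m₂² − 3 = 5.24508 − 3 ≈ 2.245

2.245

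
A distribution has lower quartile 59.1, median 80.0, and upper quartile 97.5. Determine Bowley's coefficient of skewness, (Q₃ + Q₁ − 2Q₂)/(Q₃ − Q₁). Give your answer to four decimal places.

-0.0885

numerator: Q₃ + Q₁ − 2Q₂ = 97.5 + 59.1 − 2×80.0 = -3.4000
denominator: Q₃ − Q₁ = 97.5 − 59.1 = 38.4000
Bowley skewness = -3.4000 / 38.4000 ≈ -0.0885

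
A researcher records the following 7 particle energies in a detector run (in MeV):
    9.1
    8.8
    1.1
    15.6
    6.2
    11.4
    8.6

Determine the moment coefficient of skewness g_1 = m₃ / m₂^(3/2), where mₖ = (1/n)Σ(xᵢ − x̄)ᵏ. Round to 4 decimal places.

x̄ = (9.1 + 8.8 + 1.1 + 15.6 + 6.2 + 11.4 + 8.6) / 7 = 8.6857
deviations (xᵢ − x̄): 0.4143, 0.1143, -7.5857, 6.9143, -2.4857, 2.7143, -0.0857
Σ(xᵢ − x̄)² = 119.0886 ⇒ m₂ = 119.0886/7 = 17.01265
Σ(xᵢ − x̄)³ = -101.2412 ⇒ m₃ = -101.2412/7 = -14.46303
m₂^(3/2) = 17.01265^(1.5) = 70.17107
g_1 = m₃ / m₂^(3/2) = -14.46303 / 70.17107 ≈ -0.2061

-0.2061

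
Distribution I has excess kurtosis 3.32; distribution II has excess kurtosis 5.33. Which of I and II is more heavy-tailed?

II

Higher excess kurtosis ⇒ heavier tails relative to the normal distribution.
3.32 vs 5.33: the larger is 5.33, so II has heavier tails.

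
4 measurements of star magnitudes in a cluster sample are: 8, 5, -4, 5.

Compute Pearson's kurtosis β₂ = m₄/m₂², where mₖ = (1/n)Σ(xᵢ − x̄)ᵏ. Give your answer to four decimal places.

2.1852

x̄ = 3.5000
Σ(xᵢ − x̄)² = 81.0000 ⇒ m₂ = 20.25000
Σ(xᵢ − x̄)⁴ = 3584.2500 ⇒ m₄ = 896.06250
m₂² = 410.06250
β₂ = m₄/m₂² = 896.06250 / 410.06250 ≈ 2.1852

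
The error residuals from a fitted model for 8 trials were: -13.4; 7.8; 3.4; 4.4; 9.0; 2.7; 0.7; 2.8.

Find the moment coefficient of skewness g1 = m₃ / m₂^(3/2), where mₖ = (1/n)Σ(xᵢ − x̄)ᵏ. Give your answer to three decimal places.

-1.543

x̄ = (-13.4 + 7.8 + 3.4 + 4.4 + 9.0 + 2.7 + 0.7 + 2.8) / 8 = 2.1750
deviations (xᵢ − x̄): -15.5750, 5.6250, 1.2250, 2.2250, 6.8250, 0.5250, -1.4750, 0.6250
Σ(xᵢ − x̄)² = 330.0950 ⇒ m₂ = 330.0950/8 = 41.26187
Σ(xᵢ − x̄)³ = -3272.2687 ⇒ m₃ = -3272.2687/8 = -409.03359
m₂^(3/2) = 41.26187^(1.5) = 265.04733
g1 = m₃ / m₂^(3/2) = -409.03359 / 265.04733 ≈ -1.543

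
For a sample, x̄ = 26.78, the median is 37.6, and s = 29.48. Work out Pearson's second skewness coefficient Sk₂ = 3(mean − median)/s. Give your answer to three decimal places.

Sk₂ = 3(26.78 − 37.6) / 29.48 = 3 × -10.8200 / 29.48
    = -32.4600 / 29.48 ≈ -1.101

-1.101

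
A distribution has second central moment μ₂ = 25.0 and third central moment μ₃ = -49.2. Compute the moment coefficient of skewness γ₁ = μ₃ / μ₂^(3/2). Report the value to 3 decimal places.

σ = √μ₂ = √25.0 = 5.00000
σ³ = μ₂^(3/2) = 125.00000
γ₁ = μ₃/σ³ = -49.2 / 125.00000 ≈ -0.394

-0.394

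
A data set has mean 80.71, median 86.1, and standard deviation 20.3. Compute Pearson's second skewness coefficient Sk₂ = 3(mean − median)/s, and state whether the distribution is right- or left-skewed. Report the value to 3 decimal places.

Sk₂ = 3(80.71 − 86.1) / 20.3 = 3 × -5.3900 / 20.3
    = -16.1700 / 20.3 ≈ -0.797
Sk₂ < 0 ⇒ mean < median ⇒ left-skewed (negative skew).

-0.797, left-skewed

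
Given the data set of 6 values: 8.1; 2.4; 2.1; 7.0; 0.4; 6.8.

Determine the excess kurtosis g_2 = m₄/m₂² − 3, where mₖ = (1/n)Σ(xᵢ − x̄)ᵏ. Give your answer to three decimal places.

-1.713

x̄ = 4.4667
Σ(xᵢ − x̄)² = 51.4733 ⇒ m₂ = 8.57889
Σ(xᵢ − x̄)⁴ = 568.2121 ⇒ m₄ = 94.70202
m₂² = 73.59733
g_2 = m₄/m₂² − 3 = 1.28676 − 3 ≈ -1.713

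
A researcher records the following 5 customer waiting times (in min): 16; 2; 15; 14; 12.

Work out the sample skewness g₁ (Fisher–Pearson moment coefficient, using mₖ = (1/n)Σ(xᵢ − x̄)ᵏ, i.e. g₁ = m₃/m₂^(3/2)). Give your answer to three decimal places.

x̄ = (16 + 2 + 15 + 14 + 12) / 5 = 11.8000
deviations (xᵢ − x̄): 4.2000, -9.8000, 3.2000, 2.2000, 0.2000
Σ(xᵢ − x̄)² = 128.8000 ⇒ m₂ = 128.8000/5 = 25.76000
Σ(xᵢ − x̄)³ = -823.6800 ⇒ m₃ = -823.6800/5 = -164.73600
m₂^(3/2) = 25.76000^(1.5) = 130.74310
g₁ = m₃ / m₂^(3/2) = -164.73600 / 130.74310 ≈ -1.260

-1.260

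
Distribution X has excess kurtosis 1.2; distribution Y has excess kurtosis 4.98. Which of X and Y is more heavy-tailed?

Higher excess kurtosis ⇒ heavier tails relative to the normal distribution.
1.2 vs 4.98: the larger is 4.98, so Y has heavier tails.

Y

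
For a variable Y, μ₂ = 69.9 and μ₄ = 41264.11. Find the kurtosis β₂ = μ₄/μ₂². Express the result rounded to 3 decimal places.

μ₂² = 69.9² = 4886.01000
μ₄/μ₂² = 41264.11 / 4886.01000 = 8.44536
β₂ ≈ 8.445

8.445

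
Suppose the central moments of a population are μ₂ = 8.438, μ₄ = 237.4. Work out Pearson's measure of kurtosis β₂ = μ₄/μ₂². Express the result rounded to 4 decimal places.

μ₂² = 8.438² = 71.19984
μ₄/μ₂² = 237.4 / 71.19984 = 3.33428
β₂ ≈ 3.3343

3.3343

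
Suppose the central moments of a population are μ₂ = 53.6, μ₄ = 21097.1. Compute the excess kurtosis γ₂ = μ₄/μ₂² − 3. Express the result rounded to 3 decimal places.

4.343

μ₂² = 53.6² = 2872.96000
μ₄/μ₂² = 21097.1 / 2872.96000 = 7.34333
γ₂ = 7.34333 − 3 ≈ 4.343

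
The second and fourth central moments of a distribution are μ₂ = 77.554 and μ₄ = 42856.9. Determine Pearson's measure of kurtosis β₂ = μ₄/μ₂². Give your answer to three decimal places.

7.125

μ₂² = 77.554² = 6014.62292
μ₄/μ₂² = 42856.9 / 6014.62292 = 7.12545
β₂ ≈ 7.125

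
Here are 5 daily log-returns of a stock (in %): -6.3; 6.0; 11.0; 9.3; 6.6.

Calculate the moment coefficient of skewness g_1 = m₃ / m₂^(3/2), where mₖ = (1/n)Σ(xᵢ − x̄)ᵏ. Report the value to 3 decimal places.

x̄ = (-6.3 + 6.0 + 11.0 + 9.3 + 6.6) / 5 = 5.3200
deviations (xᵢ − x̄): -11.6200, 0.6800, 5.6800, 3.9800, 1.2800
Σ(xᵢ − x̄)² = 185.2280 ⇒ m₂ = 185.2280/5 = 37.04560
Σ(xᵢ − x̄)³ = -1320.2767 ⇒ m₃ = -1320.2767/5 = -264.05534
m₂^(3/2) = 37.04560^(1.5) = 225.47840
g_1 = m₃ / m₂^(3/2) = -264.05534 / 225.47840 ≈ -1.171

-1.171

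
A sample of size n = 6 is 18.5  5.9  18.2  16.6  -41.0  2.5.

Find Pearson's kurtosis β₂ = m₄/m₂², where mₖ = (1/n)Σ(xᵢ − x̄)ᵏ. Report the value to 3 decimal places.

3.580

x̄ = 3.4500
Σ(xᵢ − x̄)² = 2599.6950 ⇒ m₂ = 433.28250
Σ(xᵢ − x̄)⁴ = 4032371.3784 ⇒ m₄ = 672061.89641
m₂² = 187733.72481
β₂ = m₄/m₂² = 672061.89641 / 187733.72481 ≈ 3.580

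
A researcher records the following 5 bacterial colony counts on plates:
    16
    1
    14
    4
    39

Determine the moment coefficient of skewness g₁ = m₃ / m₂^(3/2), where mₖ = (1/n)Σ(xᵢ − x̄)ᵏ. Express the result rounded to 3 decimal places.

0.859

x̄ = (16 + 1 + 14 + 4 + 39) / 5 = 14.8000
deviations (xᵢ − x̄): 1.2000, -13.8000, -0.8000, -10.8000, 24.2000
Σ(xᵢ − x̄)² = 894.8000 ⇒ m₂ = 894.8000/5 = 178.96000
Σ(xᵢ − x̄)³ = 10285.9200 ⇒ m₃ = 10285.9200/5 = 2057.18400
m₂^(3/2) = 178.96000^(1.5) = 2394.05408
g₁ = m₃ / m₂^(3/2) = 2057.18400 / 2394.05408 ≈ 0.859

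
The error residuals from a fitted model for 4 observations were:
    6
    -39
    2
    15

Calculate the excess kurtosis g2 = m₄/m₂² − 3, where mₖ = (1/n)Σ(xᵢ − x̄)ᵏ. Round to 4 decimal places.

-0.7847

x̄ = -4.0000
Σ(xᵢ − x̄)² = 1722.0000 ⇒ m₂ = 430.50000
Σ(xᵢ − x̄)⁴ = 1642242.0000 ⇒ m₄ = 410560.50000
m₂² = 185330.25000
g2 = m₄/m₂² − 3 = 2.21529 − 3 ≈ -0.7847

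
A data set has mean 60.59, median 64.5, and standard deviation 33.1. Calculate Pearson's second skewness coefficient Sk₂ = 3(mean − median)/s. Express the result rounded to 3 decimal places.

Sk₂ = 3(60.59 − 64.5) / 33.1 = 3 × -3.9100 / 33.1
    = -11.7300 / 33.1 ≈ -0.354

-0.354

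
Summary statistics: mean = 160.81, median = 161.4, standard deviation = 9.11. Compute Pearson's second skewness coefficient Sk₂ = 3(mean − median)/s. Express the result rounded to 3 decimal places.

-0.194

Sk₂ = 3(160.81 − 161.4) / 9.11 = 3 × -0.5900 / 9.11
    = -1.7700 / 9.11 ≈ -0.194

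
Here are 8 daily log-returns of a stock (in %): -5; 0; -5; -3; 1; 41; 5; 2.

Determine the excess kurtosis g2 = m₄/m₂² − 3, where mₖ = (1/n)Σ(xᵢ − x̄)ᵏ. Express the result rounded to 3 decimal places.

2.554

x̄ = 4.5000
Σ(xᵢ − x̄)² = 1608.0000 ⇒ m₂ = 201.00000
Σ(xᵢ − x̄)⁴ = 1794943.5000 ⇒ m₄ = 224367.93750
m₂² = 40401.00000
g2 = m₄/m₂² − 3 = 5.55352 − 3 ≈ 2.554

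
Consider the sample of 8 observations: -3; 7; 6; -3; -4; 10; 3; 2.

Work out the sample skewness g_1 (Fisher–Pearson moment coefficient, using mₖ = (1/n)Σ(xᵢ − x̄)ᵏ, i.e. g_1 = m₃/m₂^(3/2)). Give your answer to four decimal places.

x̄ = (-3 + 7 + 6 - 3 - 4 + 10 + 3 + 2) / 8 = 2.2500
deviations (xᵢ − x̄): -5.2500, 4.7500, 3.7500, -5.2500, -6.2500, 7.7500, 0.7500, -0.2500
Σ(xᵢ − x̄)² = 191.5000 ⇒ m₂ = 191.5000/8 = 23.93750
Σ(xᵢ − x̄)³ = 92.2500 ⇒ m₃ = 92.2500/8 = 11.53125
m₂^(3/2) = 23.93750^(1.5) = 117.11653
g_1 = m₃ / m₂^(3/2) = 11.53125 / 117.11653 ≈ 0.0985

0.0985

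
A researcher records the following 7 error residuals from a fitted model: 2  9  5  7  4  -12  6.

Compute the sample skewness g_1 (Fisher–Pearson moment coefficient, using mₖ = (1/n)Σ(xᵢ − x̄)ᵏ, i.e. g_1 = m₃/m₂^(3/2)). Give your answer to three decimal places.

x̄ = (2 + 9 + 5 + 7 + 4 - 12 + 6) / 7 = 3.0000
deviations (xᵢ − x̄): -1.0000, 6.0000, 2.0000, 4.0000, 1.0000, -15.0000, 3.0000
Σ(xᵢ − x̄)² = 292.0000 ⇒ m₂ = 292.0000/7 = 41.71429
Σ(xᵢ − x̄)³ = -3060.0000 ⇒ m₃ = -3060.0000/7 = -437.14286
m₂^(3/2) = 41.71429^(1.5) = 269.41838
g_1 = m₃ / m₂^(3/2) = -437.14286 / 269.41838 ≈ -1.623

-1.623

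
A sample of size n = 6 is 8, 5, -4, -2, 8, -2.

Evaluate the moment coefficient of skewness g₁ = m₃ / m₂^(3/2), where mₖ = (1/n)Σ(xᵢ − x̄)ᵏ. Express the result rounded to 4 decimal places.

x̄ = (8 + 5 - 4 - 2 + 8 - 2) / 6 = 2.1667
deviations (xᵢ − x̄): 5.8333, 2.8333, -6.1667, -4.1667, 5.8333, -4.1667
Σ(xᵢ − x̄)² = 148.8333 ⇒ m₂ = 148.8333/6 = 24.80556
Σ(xᵢ − x̄)³ = 40.5556 ⇒ m₃ = 40.5556/6 = 6.75926
m₂^(3/2) = 24.80556^(1.5) = 123.54451
g₁ = m₃ / m₂^(3/2) = 6.75926 / 123.54451 ≈ 0.0547

0.0547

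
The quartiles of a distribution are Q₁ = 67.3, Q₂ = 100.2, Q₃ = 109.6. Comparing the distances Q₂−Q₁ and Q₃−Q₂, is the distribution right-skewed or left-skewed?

left-skewed

Q₂ − Q₁ = 32.9;  Q₃ − Q₂ = 9.4
Q₂ − Q₁ > Q₃ − Q₂ ⇒ the lower half is more spread out ⇒ left-skewed.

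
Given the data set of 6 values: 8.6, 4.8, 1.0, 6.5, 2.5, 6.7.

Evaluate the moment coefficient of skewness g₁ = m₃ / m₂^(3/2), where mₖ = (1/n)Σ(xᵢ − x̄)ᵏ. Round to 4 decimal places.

x̄ = (8.6 + 4.8 + 1.0 + 6.5 + 2.5 + 6.7) / 6 = 5.0167
deviations (xᵢ − x̄): 3.5833, -0.2167, -4.0167, 1.4833, -2.5167, 1.6833
Σ(xᵢ − x̄)² = 40.3883 ⇒ m₂ = 40.3883/6 = 6.73139
Σ(xᵢ − x̄)³ = -26.7084 ⇒ m₃ = -26.7084/6 = -4.45141
m₂^(3/2) = 6.73139^(1.5) = 17.46453
g₁ = m₃ / m₂^(3/2) = -4.45141 / 17.46453 ≈ -0.2549

-0.2549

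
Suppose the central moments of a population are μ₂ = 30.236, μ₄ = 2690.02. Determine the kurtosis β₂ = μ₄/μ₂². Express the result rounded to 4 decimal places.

μ₂² = 30.236² = 914.21570
μ₄/μ₂² = 2690.02 / 914.21570 = 2.94243
β₂ ≈ 2.9424

2.9424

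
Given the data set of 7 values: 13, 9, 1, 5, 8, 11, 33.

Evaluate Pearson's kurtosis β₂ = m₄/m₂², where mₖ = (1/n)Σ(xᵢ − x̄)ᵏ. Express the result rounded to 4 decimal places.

3.9881

x̄ = 11.4286
Σ(xᵢ − x̄)² = 635.7143 ⇒ m₂ = 90.81633
Σ(xᵢ − x̄)⁴ = 230243.4344 ⇒ m₄ = 32891.91920
m₂² = 8247.60516
β₂ = m₄/m₂² = 32891.91920 / 8247.60516 ≈ 3.9881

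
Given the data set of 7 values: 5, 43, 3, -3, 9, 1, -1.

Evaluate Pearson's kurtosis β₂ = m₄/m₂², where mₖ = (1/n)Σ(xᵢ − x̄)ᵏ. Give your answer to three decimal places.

x̄ = 8.1429
Σ(xᵢ − x̄)² = 1510.8571 ⇒ m₂ = 215.83673
Σ(xᵢ − x̄)⁴ = 1502079.4402 ⇒ m₄ = 214582.77718
m₂² = 46585.49604
β₂ = m₄/m₂² = 214582.77718 / 46585.49604 ≈ 4.606

4.606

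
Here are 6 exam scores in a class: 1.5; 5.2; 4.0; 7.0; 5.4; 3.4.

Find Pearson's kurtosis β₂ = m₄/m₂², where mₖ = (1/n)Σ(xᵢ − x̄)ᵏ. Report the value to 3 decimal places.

2.217

x̄ = 4.4167
Σ(xᵢ − x̄)² = 17.9683 ⇒ m₂ = 2.99472
Σ(xᵢ − x̄)⁴ = 119.3152 ⇒ m₄ = 19.88586
m₂² = 8.96836
β₂ = m₄/m₂² = 19.88586 / 8.96836 ≈ 2.217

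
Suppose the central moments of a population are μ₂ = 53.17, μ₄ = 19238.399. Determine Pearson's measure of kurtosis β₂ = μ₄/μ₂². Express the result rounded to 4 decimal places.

μ₂² = 53.17² = 2827.04890
μ₄/μ₂² = 19238.399 / 2827.04890 = 6.80512
β₂ ≈ 6.8051

6.8051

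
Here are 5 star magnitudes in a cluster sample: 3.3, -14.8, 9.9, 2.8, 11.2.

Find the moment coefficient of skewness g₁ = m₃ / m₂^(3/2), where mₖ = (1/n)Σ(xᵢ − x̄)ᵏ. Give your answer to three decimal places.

x̄ = (3.3 - 14.8 + 9.9 + 2.8 + 11.2) / 5 = 2.4800
deviations (xᵢ − x̄): 0.8200, -17.2800, 7.4200, 0.3200, 8.7200
Σ(xᵢ − x̄)² = 430.4680 ⇒ m₂ = 430.4680/5 = 86.09360
Σ(xᵢ − x̄)³ = -4087.6229 ⇒ m₃ = -4087.6229/5 = -817.52458
m₂^(3/2) = 86.09360^(1.5) = 798.83356
g₁ = m₃ / m₂^(3/2) = -817.52458 / 798.83356 ≈ -1.023

-1.023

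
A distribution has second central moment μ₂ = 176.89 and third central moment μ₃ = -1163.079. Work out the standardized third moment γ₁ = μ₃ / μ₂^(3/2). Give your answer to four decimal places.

-0.4944

σ = √μ₂ = √176.89 = 13.30000
σ³ = μ₂^(3/2) = 2352.63700
γ₁ = μ₃/σ³ = -1163.079 / 2352.63700 ≈ -0.4944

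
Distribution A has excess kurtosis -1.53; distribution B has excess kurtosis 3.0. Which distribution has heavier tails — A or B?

B

Higher excess kurtosis ⇒ heavier tails relative to the normal distribution.
-1.53 vs 3.0: the larger is 3.0, so B has heavier tails. (B is leptokurtic — heavier-than-normal tails; the other is platykurtic.)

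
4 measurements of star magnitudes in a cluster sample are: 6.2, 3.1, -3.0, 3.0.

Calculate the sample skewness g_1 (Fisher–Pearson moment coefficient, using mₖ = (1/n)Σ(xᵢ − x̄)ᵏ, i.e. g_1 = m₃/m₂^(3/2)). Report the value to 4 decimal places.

x̄ = (6.2 + 3.1 - 3.0 + 3.0) / 4 = 2.3250
deviations (xᵢ − x̄): 3.8750, 0.7750, -5.3250, 0.6750
Σ(xᵢ − x̄)² = 44.4275 ⇒ m₂ = 44.4275/4 = 11.10688
Σ(xᵢ − x̄)³ = -92.0351 ⇒ m₃ = -92.0351/4 = -23.00878
m₂^(3/2) = 11.10688^(1.5) = 37.01586
g_1 = m₃ / m₂^(3/2) = -23.00878 / 37.01586 ≈ -0.6216

-0.6216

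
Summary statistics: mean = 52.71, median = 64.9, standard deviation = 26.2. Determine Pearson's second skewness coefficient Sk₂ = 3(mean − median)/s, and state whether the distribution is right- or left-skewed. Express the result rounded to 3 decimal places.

-1.396, left-skewed

Sk₂ = 3(52.71 − 64.9) / 26.2 = 3 × -12.1900 / 26.2
    = -36.5700 / 26.2 ≈ -1.396
Sk₂ < 0 ⇒ mean < median ⇒ left-skewed (negative skew).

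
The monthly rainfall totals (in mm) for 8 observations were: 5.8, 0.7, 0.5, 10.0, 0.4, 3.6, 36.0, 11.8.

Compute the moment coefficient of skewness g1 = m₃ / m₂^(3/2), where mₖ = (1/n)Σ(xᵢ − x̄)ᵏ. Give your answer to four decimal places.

x̄ = (5.8 + 0.7 + 0.5 + 10.0 + 0.4 + 3.6 + 36.0 + 11.8) / 8 = 8.6000
deviations (xᵢ − x̄): -2.8000, -7.9000, -8.1000, 1.4000, -8.2000, -5.0000, 27.4000, 3.2000
Σ(xᵢ − x̄)² = 991.0600 ⇒ m₂ = 991.0600/8 = 123.88250
Σ(xᵢ − x̄)³ = 18883.5360 ⇒ m₃ = 18883.5360/8 = 2360.44200
m₂^(3/2) = 123.88250^(1.5) = 1378.84339
g1 = m₃ / m₂^(3/2) = 2360.44200 / 1378.84339 ≈ 1.7119

1.7119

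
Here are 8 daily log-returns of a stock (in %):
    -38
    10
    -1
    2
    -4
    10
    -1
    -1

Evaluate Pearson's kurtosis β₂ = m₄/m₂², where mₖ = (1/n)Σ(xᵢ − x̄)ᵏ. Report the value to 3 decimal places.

x̄ = -2.8750
Σ(xᵢ − x̄)² = 1600.8750 ⇒ m₂ = 200.10938
Σ(xᵢ − x̄)⁴ = 1577737.5879 ⇒ m₄ = 197217.19849
m₂² = 40043.76196
β₂ = m₄/m₂² = 197217.19849 / 40043.76196 ≈ 4.925

4.925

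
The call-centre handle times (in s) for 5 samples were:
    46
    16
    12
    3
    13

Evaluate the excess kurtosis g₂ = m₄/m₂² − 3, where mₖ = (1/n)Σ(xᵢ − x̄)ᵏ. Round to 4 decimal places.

x̄ = 18.0000
Σ(xᵢ − x̄)² = 1074.0000 ⇒ m₂ = 214.80000
Σ(xᵢ − x̄)⁴ = 667218.0000 ⇒ m₄ = 133443.60000
m₂² = 46139.04000
g₂ = m₄/m₂² − 3 = 2.89221 − 3 ≈ -0.1078

-0.1078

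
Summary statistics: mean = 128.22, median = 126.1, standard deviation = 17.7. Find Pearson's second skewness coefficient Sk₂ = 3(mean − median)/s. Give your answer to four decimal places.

0.3593

Sk₂ = 3(128.22 − 126.1) / 17.7 = 3 × 2.1200 / 17.7
    = 6.3600 / 17.7 ≈ 0.3593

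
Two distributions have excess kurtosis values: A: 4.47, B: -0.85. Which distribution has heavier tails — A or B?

Higher excess kurtosis ⇒ heavier tails relative to the normal distribution.
4.47 vs -0.85: the larger is 4.47, so A has heavier tails. (A is leptokurtic — heavier-than-normal tails; the other is platykurtic.)

A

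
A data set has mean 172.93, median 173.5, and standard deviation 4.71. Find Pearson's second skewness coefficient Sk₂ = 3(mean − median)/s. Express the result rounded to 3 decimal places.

Sk₂ = 3(172.93 − 173.5) / 4.71 = 3 × -0.5700 / 4.71
    = -1.7100 / 4.71 ≈ -0.363

-0.363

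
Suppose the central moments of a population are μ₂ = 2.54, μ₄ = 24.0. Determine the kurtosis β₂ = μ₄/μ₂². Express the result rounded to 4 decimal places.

μ₂² = 2.54² = 6.45160
μ₄/μ₂² = 24.0 / 6.45160 = 3.72001
β₂ ≈ 3.7200

3.7200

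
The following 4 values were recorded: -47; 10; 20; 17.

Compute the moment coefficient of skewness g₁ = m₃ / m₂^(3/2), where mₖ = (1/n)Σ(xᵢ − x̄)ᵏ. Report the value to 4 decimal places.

-1.0954

x̄ = (-47 + 10 + 20 + 17) / 4 = 0.0000
deviations (xᵢ − x̄): -47.0000, 10.0000, 20.0000, 17.0000
Σ(xᵢ − x̄)² = 2998.0000 ⇒ m₂ = 2998.0000/4 = 749.50000
Σ(xᵢ − x̄)³ = -89910.0000 ⇒ m₃ = -89910.0000/4 = -22477.50000
m₂^(3/2) = 749.50000^(1.5) = 20519.05973
g₁ = m₃ / m₂^(3/2) = -22477.50000 / 20519.05973 ≈ -1.0954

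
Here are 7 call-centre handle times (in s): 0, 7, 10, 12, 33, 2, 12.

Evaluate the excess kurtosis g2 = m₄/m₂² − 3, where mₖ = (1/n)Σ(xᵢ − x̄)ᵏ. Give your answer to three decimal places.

x̄ = 10.8571
Σ(xᵢ − x̄)² = 704.8571 ⇒ m₂ = 100.69388
Σ(xᵢ − x̄)⁴ = 260674.7464 ⇒ m₄ = 37239.24948
m₂² = 10139.25698
g2 = m₄/m₂² − 3 = 3.67278 − 3 ≈ 0.673

0.673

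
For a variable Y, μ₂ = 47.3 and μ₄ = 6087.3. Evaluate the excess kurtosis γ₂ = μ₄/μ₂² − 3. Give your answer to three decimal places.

μ₂² = 47.3² = 2237.29000
μ₄/μ₂² = 6087.3 / 2237.29000 = 2.72084
γ₂ = 2.72084 − 3 ≈ -0.279

-0.279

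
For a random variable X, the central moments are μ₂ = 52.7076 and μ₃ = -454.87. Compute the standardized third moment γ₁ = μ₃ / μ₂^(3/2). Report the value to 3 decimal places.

σ = √μ₂ = √52.7076 = 7.26000
σ³ = μ₂^(3/2) = 382.65718
γ₁ = μ₃/σ³ = -454.87 / 382.65718 ≈ -1.189

-1.189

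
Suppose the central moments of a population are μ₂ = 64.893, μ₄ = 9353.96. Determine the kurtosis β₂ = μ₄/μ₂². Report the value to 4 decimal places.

2.2213

μ₂² = 64.893² = 4211.10145
μ₄/μ₂² = 9353.96 / 4211.10145 = 2.22126
β₂ ≈ 2.2213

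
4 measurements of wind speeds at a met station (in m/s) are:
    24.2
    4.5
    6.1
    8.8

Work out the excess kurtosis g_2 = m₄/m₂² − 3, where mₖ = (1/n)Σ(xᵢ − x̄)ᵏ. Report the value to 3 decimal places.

x̄ = 10.9000
Σ(xᵢ − x̄)² = 245.3000 ⇒ m₂ = 61.32500
Σ(xᵢ − x̄)⁴ = 33518.0834 ⇒ m₄ = 8379.52085
m₂² = 3760.75562
g_2 = m₄/m₂² − 3 = 2.22815 − 3 ≈ -0.772

-0.772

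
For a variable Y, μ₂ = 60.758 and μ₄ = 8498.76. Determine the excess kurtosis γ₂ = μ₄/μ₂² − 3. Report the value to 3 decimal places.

-0.698

μ₂² = 60.758² = 3691.53456
μ₄/μ₂² = 8498.76 / 3691.53456 = 2.30223
γ₂ = 2.30223 − 3 ≈ -0.698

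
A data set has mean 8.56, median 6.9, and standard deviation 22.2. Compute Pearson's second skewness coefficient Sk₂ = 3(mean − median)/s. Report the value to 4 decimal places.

Sk₂ = 3(8.56 − 6.9) / 22.2 = 3 × 1.6600 / 22.2
    = 4.9800 / 22.2 ≈ 0.2243

0.2243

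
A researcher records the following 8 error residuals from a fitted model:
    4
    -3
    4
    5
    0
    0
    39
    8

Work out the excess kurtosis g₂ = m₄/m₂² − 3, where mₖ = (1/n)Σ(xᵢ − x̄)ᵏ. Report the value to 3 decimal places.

x̄ = 7.1250
Σ(xᵢ − x̄)² = 1244.8750 ⇒ m₂ = 155.60938
Σ(xᵢ − x̄)⁴ = 1048163.2129 ⇒ m₄ = 131020.40161
m₂² = 24214.27759
g₂ = m₄/m₂² − 3 = 5.41087 − 3 ≈ 2.411

2.411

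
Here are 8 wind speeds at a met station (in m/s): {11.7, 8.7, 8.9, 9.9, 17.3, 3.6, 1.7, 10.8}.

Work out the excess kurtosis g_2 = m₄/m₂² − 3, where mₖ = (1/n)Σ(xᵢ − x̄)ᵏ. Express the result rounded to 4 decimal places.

-0.4352

x̄ = 9.0750
Σ(xᵢ − x̄)² = 162.7350 ⇒ m₂ = 20.34188
Σ(xᵢ − x̄)⁴ = 8490.3043 ⇒ m₄ = 1061.28803
m₂² = 413.79188
g_2 = m₄/m₂² − 3 = 2.56479 − 3 ≈ -0.4352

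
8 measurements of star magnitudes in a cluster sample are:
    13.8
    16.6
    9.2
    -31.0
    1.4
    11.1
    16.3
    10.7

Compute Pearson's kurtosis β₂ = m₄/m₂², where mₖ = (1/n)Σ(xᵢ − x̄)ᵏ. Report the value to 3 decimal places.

x̄ = 6.0125
Σ(xᵢ − x̄)² = 1727.7888 ⇒ m₂ = 215.97359
Σ(xᵢ − x̄)⁴ = 1905847.2145 ⇒ m₄ = 238230.90181
m₂² = 46644.59320
β₂ = m₄/m₂² = 238230.90181 / 46644.59320 ≈ 5.107

5.107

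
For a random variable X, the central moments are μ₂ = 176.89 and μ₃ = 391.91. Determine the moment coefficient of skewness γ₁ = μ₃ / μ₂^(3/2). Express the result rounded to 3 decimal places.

σ = √μ₂ = √176.89 = 13.30000
σ³ = μ₂^(3/2) = 2352.63700
γ₁ = μ₃/σ³ = 391.91 / 2352.63700 ≈ 0.167

0.167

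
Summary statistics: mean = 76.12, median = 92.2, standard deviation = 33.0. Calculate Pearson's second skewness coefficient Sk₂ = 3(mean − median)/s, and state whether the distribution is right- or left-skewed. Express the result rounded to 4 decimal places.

-1.4618, left-skewed

Sk₂ = 3(76.12 − 92.2) / 33.0 = 3 × -16.0800 / 33.0
    = -48.2400 / 33.0 ≈ -1.4618
Sk₂ < 0 ⇒ mean < median ⇒ left-skewed (negative skew).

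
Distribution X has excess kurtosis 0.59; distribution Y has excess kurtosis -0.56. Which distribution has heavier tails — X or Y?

Higher excess kurtosis ⇒ heavier tails relative to the normal distribution.
0.59 vs -0.56: the larger is 0.59, so X has heavier tails. (X is leptokurtic — heavier-than-normal tails; the other is platykurtic.)

X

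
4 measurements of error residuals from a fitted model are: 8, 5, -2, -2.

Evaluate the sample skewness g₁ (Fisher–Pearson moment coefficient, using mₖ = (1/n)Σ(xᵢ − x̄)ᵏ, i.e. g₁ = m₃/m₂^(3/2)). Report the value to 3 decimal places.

x̄ = (8 + 5 - 2 - 2) / 4 = 2.2500
deviations (xᵢ − x̄): 5.7500, 2.7500, -4.2500, -4.2500
Σ(xᵢ − x̄)² = 76.7500 ⇒ m₂ = 76.7500/4 = 19.18750
Σ(xᵢ − x̄)³ = 57.3750 ⇒ m₃ = 57.3750/4 = 14.34375
m₂^(3/2) = 19.18750^(1.5) = 84.04804
g₁ = m₃ / m₂^(3/2) = 14.34375 / 84.04804 ≈ 0.171

0.171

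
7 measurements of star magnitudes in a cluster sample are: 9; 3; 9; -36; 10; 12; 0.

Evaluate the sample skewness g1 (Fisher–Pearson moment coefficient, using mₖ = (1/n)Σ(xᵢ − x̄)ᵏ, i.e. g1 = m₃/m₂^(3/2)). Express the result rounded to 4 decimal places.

-1.7890

x̄ = (9 + 3 + 9 - 36 + 10 + 12 + 0) / 7 = 1.0000
deviations (xᵢ − x̄): 8.0000, 2.0000, 8.0000, -37.0000, 9.0000, 11.0000, -1.0000
Σ(xᵢ − x̄)² = 1704.0000 ⇒ m₂ = 1704.0000/7 = 243.42857
Σ(xᵢ − x̄)³ = -47562.0000 ⇒ m₃ = -47562.0000/7 = -6794.57143
m₂^(3/2) = 243.42857^(1.5) = 3798.02068
g1 = m₃ / m₂^(3/2) = -6794.57143 / 3798.02068 ≈ -1.7890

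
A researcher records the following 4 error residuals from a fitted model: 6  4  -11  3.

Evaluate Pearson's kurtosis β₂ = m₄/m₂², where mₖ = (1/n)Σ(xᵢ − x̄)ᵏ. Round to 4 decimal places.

x̄ = 0.5000
Σ(xᵢ − x̄)² = 181.0000 ⇒ m₂ = 45.25000
Σ(xᵢ − x̄)⁴ = 18594.2500 ⇒ m₄ = 4648.56250
m₂² = 2047.56250
β₂ = m₄/m₂² = 4648.56250 / 2047.56250 ≈ 2.2703

2.2703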